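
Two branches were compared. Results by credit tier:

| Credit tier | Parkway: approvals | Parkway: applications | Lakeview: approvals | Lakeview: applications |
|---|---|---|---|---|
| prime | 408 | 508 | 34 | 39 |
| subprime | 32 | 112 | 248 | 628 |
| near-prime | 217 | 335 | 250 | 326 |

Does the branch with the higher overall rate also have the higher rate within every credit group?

No

Prime: Parkway 408/508 = 80.3%, Lakeview 34/39 = 87.2% → Lakeview
Subprime: Parkway 32/112 = 28.6%, Lakeview 248/628 = 39.5% → Lakeview
Near-prime: Parkway 217/335 = 64.8%, Lakeview 250/326 = 76.7% → Lakeview
Overall: Parkway 657/955 = 68.8%, Lakeview 532/993 = 53.6% → Parkway
Lakeview wins each credit group but Parkway wins overall — the comparison reverses. Lakeview's applications skew toward subprime, which has a lower base rate.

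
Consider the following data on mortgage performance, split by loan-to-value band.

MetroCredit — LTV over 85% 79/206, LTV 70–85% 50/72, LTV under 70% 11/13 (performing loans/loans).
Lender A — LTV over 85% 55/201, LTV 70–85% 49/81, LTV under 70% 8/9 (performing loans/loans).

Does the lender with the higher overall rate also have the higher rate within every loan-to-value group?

LTV over 85%: MetroCredit 79/206 = 38.3%, Lender A 55/201 = 27.4% → MetroCredit
LTV 70–85%: MetroCredit 50/72 = 69.4%, Lender A 49/81 = 60.5% → MetroCredit
LTV under 70%: MetroCredit 11/13 = 84.6%, Lender A 8/9 = 88.9% → Lender A
Overall: MetroCredit 140/291 = 48.1%, Lender A 112/291 = 38.5% → MetroCredit
Neither sweeps: MetroCredit wins 2 of 3 groups, Lender A wins 1. MetroCredit wins overall but not every group — no Simpson reversal.

No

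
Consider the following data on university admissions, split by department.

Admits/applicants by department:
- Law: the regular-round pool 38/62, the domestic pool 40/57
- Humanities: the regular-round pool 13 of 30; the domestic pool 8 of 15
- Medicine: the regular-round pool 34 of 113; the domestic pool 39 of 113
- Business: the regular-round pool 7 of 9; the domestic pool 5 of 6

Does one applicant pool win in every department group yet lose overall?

No

Law: the regular-round pool 38/62 = 61.3%, the domestic pool 40/57 = 70.2% → the domestic pool
Humanities: the regular-round pool 13/30 = 43.3%, the domestic pool 8/15 = 53.3% → the domestic pool
Medicine: the regular-round pool 34/113 = 30.1%, the domestic pool 39/113 = 34.5% → the domestic pool
Business: the regular-round pool 7/9 = 77.8%, the domestic pool 5/6 = 83.3% → the domestic pool
Overall: the regular-round pool 92/214 = 43.0%, the domestic pool 92/191 = 48.2% → the domestic pool
The domestic pool wins overall and in every department group — no reversal.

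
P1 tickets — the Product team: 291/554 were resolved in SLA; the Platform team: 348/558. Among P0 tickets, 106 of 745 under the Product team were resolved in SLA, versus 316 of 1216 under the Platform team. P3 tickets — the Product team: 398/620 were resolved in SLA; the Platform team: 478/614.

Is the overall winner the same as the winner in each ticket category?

P1: the Product team 291/554 = 52.5%, the Platform team 348/558 = 62.4% → the Platform team
P0: the Product team 106/745 = 14.2%, the Platform team 316/1216 = 26.0% → the Platform team
P3: the Product team 398/620 = 64.2%, the Platform team 478/614 = 77.9% → the Platform team
Overall: the Product team 795/1919 = 41.4%, the Platform team 1142/2388 = 47.8% → the Platform team
The Platform team wins overall and in every ticket group — no reversal.

Yes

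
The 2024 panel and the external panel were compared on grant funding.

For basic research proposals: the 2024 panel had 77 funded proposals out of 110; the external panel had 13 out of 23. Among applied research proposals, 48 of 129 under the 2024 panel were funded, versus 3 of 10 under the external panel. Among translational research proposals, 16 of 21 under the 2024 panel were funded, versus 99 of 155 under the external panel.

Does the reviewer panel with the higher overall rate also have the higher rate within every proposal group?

No

Basic research: the 2024 panel 77/110 = 70.0%, the external panel 13/23 = 56.5% → the 2024 panel
Applied research: the 2024 panel 48/129 = 37.2%, the external panel 3/10 = 30.0% → the 2024 panel
Translational research: the 2024 panel 16/21 = 76.2%, the external panel 99/155 = 63.9% → the 2024 panel
Overall: the 2024 panel 141/260 = 54.2%, the external panel 115/188 = 61.2% → the external panel
The 2024 panel wins each proposal group but the external panel wins overall — the comparison reverses. The 2024 panel's proposals skew toward applied research, which has a lower base rate.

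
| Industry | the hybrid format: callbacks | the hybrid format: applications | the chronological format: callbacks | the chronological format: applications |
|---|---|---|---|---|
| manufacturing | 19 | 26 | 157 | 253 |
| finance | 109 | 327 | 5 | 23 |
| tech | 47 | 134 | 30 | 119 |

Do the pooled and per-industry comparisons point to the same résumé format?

Manufacturing: the hybrid format 19/26 = 73.1%, the chronological format 157/253 = 62.1% → the hybrid format
Finance: the hybrid format 109/327 = 33.3%, the chronological format 5/23 = 21.7% → the hybrid format
Tech: the hybrid format 47/134 = 35.1%, the chronological format 30/119 = 25.2% → the hybrid format
Overall: the hybrid format 175/487 = 35.9%, the chronological format 192/395 = 48.6% → the chronological format
The hybrid format wins each industry group but the chronological format wins overall — the comparison reverses. The hybrid format's applications skew toward finance, which has a lower base rate.

No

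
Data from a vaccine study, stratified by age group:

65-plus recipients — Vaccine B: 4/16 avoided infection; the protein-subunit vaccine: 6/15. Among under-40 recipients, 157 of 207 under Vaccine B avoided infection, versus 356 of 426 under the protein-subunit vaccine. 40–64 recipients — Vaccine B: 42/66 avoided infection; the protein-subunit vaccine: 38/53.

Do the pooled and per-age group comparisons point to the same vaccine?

Yes

65-plus: Vaccine B 4/16 = 25.0%, the protein-subunit vaccine 6/15 = 40.0% → the protein-subunit vaccine
Under-40: Vaccine B 157/207 = 75.8%, the protein-subunit vaccine 356/426 = 83.6% → the protein-subunit vaccine
40–64: Vaccine B 42/66 = 63.6%, the protein-subunit vaccine 38/53 = 71.7% → the protein-subunit vaccine
Overall: Vaccine B 203/289 = 70.2%, the protein-subunit vaccine 400/494 = 81.0% → the protein-subunit vaccine
The protein-subunit vaccine wins overall and in every age group — no reversal.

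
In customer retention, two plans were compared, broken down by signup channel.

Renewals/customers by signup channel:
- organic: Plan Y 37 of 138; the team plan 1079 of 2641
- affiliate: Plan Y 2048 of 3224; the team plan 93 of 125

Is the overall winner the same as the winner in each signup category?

Organic: Plan Y 37/138 = 26.8%, the team plan 1079/2641 = 40.9% → the team plan
Affiliate: Plan Y 2048/3224 = 63.5%, the team plan 93/125 = 74.4% → the team plan
Overall: Plan Y 2085/3362 = 62.0%, the team plan 1172/2766 = 42.4% → Plan Y
The team plan wins each signup group but Plan Y wins overall — the comparison reverses. The team plan's customers skew toward organic, which has a lower base rate.

No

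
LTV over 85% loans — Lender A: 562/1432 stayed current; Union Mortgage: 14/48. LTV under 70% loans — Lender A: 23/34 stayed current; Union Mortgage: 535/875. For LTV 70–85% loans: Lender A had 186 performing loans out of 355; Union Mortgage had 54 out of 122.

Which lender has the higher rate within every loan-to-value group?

LTV over 85%: Lender A 562/1432 = 39.2%, Union Mortgage 14/48 = 29.2% → Lender A
LTV under 70%: Lender A 23/34 = 67.6%, Union Mortgage 535/875 = 61.1% → Lender A
LTV 70–85%: Lender A 186/355 = 52.4%, Union Mortgage 54/122 = 44.3% → Lender A
Lender A has the higher rate in all 3 groups.

Lender A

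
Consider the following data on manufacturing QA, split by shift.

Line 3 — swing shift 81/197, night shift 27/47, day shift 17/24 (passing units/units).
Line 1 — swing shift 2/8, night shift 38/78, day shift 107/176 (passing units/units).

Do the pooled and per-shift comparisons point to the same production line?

No

Swing shift: Line 3 81/197 = 41.1%, Line 1 2/8 = 25.0% → Line 3
Night shift: Line 3 27/47 = 57.4%, Line 1 38/78 = 48.7% → Line 3
Day shift: Line 3 17/24 = 70.8%, Line 1 107/176 = 60.8% → Line 3
Overall: Line 3 125/268 = 46.6%, Line 1 147/262 = 56.1% → Line 1
Line 3 wins each shift group but Line 1 wins overall — the comparison reverses. Line 3's units skew toward swing shift, which has a lower base rate.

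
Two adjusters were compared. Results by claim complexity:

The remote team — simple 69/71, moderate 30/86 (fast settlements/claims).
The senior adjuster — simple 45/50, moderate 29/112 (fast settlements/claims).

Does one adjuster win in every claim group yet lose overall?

Simple: the remote team 69/71 = 97.2%, the senior adjuster 45/50 = 90.0% → the remote team
Moderate: the remote team 30/86 = 34.9%, the senior adjuster 29/112 = 25.9% → the remote team
Overall: the remote team 99/157 = 63.1%, the senior adjuster 74/162 = 45.7% → the remote team
The remote team wins overall and in every claim group — no reversal.

No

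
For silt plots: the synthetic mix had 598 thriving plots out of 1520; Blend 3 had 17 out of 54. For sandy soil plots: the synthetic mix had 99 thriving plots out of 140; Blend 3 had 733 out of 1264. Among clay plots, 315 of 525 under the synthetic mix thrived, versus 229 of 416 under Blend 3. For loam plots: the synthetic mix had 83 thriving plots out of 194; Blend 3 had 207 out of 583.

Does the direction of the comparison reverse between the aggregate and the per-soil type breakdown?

Silt: the synthetic mix 598/1520 = 39.3%, Blend 3 17/54 = 31.5% → the synthetic mix
Sandy soil: the synthetic mix 99/140 = 70.7%, Blend 3 733/1264 = 58.0% → the synthetic mix
Clay: the synthetic mix 315/525 = 60.0%, Blend 3 229/416 = 55.0% → the synthetic mix
Loam: the synthetic mix 83/194 = 42.8%, Blend 3 207/583 = 35.5% → the synthetic mix
Overall: the synthetic mix 1095/2379 = 46.0%, Blend 3 1186/2317 = 51.2% → Blend 3
The synthetic mix wins each soil group but Blend 3 wins overall — the comparison reverses. The synthetic mix's plots skew toward silt, which has a lower base rate.

Yes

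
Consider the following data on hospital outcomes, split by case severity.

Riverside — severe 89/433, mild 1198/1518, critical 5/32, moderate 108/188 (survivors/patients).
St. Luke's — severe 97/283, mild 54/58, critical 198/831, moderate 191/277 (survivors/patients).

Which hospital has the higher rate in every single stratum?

Severe: Riverside 89/433 = 20.6%, St. Luke's 97/283 = 34.3% → St. Luke's
Mild: Riverside 1198/1518 = 78.9%, St. Luke's 54/58 = 93.1% → St. Luke's
Critical: Riverside 5/32 = 15.6%, St. Luke's 198/831 = 23.8% → St. Luke's
Moderate: Riverside 108/188 = 57.4%, St. Luke's 191/277 = 69.0% → St. Luke's
St. Luke's has the higher rate in all 4 groups.

St. Luke's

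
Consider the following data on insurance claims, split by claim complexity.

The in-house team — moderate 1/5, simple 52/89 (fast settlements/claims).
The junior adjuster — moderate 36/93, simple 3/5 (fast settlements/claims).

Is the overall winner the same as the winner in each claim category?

No

Moderate: the in-house team 1/5 = 20.0%, the junior adjuster 36/93 = 38.7% → the junior adjuster
Simple: the in-house team 52/89 = 58.4%, the junior adjuster 3/5 = 60.0% → the junior adjuster
Overall: the in-house team 53/94 = 56.4%, the junior adjuster 39/98 = 39.8% → the in-house team
The junior adjuster wins each claim group but the in-house team wins overall — the comparison reverses. The junior adjuster's claims skew toward moderate, which has a lower base rate.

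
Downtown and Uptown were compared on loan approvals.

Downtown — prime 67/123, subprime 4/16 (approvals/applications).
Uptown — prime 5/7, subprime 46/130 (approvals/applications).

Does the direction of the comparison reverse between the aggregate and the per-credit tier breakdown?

Yes

Prime: Downtown 67/123 = 54.5%, Uptown 5/7 = 71.4% → Uptown
Subprime: Downtown 4/16 = 25.0%, Uptown 46/130 = 35.4% → Uptown
Overall: Downtown 71/139 = 51.1%, Uptown 51/137 = 37.2% → Downtown
Uptown wins each credit group but Downtown wins overall — the comparison reverses. Uptown's applications skew toward subprime, which has a lower base rate.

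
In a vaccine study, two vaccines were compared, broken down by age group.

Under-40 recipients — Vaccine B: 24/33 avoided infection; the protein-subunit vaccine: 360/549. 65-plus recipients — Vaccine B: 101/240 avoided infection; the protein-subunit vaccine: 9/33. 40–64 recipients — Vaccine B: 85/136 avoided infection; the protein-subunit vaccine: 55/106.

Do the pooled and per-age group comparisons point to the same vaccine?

No

Under-40: Vaccine B 24/33 = 72.7%, the protein-subunit vaccine 360/549 = 65.6% → Vaccine B
65-plus: Vaccine B 101/240 = 42.1%, the protein-subunit vaccine 9/33 = 27.3% → Vaccine B
40–64: Vaccine B 85/136 = 62.5%, the protein-subunit vaccine 55/106 = 51.9% → Vaccine B
Overall: Vaccine B 210/409 = 51.3%, the protein-subunit vaccine 424/688 = 61.6% → the protein-subunit vaccine
Vaccine B wins each age group but the protein-subunit vaccine wins overall — the comparison reverses. Vaccine B's recipients skew toward 65-plus, which has a lower base rate.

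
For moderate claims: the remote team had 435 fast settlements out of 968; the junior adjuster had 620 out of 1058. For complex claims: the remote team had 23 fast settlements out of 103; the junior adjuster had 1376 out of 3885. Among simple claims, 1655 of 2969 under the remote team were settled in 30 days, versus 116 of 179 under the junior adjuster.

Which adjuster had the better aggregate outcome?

the remote team

Moderate: the remote team 435/968 = 44.9%, the junior adjuster 620/1058 = 58.6% → the junior adjuster
Complex: the remote team 23/103 = 22.3%, the junior adjuster 1376/3885 = 35.4% → the junior adjuster
Simple: the remote team 1655/2969 = 55.7%, the junior adjuster 116/179 = 64.8% → the junior adjuster
Overall: the remote team 2113/4040 = 52.3%, the junior adjuster 2112/5122 = 41.2% → the remote team
(The junior adjuster wins every claim group but the remote team wins overall — the junior adjuster's claims skew toward the low-rate complex group.)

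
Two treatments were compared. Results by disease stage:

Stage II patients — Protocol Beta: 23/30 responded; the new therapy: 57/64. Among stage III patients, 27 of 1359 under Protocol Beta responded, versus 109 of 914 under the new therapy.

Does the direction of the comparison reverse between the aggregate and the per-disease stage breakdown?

Stage II: Protocol Beta 23/30 = 76.7%, the new therapy 57/64 = 89.1% → the new therapy
Stage III: Protocol Beta 27/1359 = 2.0%, the new therapy 109/914 = 11.9% → the new therapy
Overall: Protocol Beta 50/1389 = 3.6%, the new therapy 166/978 = 17.0% → the new therapy
The new therapy wins overall and in every disease group — no reversal.

No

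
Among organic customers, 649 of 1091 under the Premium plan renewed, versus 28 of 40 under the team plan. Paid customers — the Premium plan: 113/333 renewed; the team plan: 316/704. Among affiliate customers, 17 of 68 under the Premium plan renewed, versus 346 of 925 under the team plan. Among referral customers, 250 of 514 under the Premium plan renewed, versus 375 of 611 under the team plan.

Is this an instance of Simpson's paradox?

Yes

Organic: the Premium plan 649/1091 = 59.5%, the team plan 28/40 = 70.0% → the team plan
Paid: the Premium plan 113/333 = 33.9%, the team plan 316/704 = 44.9% → the team plan
Affiliate: the Premium plan 17/68 = 25.0%, the team plan 346/925 = 37.4% → the team plan
Referral: the Premium plan 250/514 = 48.6%, the team plan 375/611 = 61.4% → the team plan
Overall: the Premium plan 1029/2006 = 51.3%, the team plan 1065/2280 = 46.7% → the Premium plan
The team plan wins each signup group but the Premium plan wins overall — the comparison reverses. The team plan's customers skew toward affiliate, which has a lower base rate.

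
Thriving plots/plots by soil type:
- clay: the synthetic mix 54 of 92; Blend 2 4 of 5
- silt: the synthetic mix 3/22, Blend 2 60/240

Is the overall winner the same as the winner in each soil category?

Clay: the synthetic mix 54/92 = 58.7%, Blend 2 4/5 = 80.0% → Blend 2
Silt: the synthetic mix 3/22 = 13.6%, Blend 2 60/240 = 25.0% → Blend 2
Overall: the synthetic mix 57/114 = 50.0%, Blend 2 64/245 = 26.1% → the synthetic mix
Blend 2 wins each soil group but the synthetic mix wins overall — the comparison reverses. Blend 2's plots skew toward silt, which has a lower base rate.

No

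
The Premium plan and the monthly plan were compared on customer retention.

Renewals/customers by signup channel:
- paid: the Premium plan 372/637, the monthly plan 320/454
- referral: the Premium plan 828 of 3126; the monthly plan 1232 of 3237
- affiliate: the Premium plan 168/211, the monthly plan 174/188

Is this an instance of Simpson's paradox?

Paid: the Premium plan 372/637 = 58.4%, the monthly plan 320/454 = 70.5% → the monthly plan
Referral: the Premium plan 828/3126 = 26.5%, the monthly plan 1232/3237 = 38.1% → the monthly plan
Affiliate: the Premium plan 168/211 = 79.6%, the monthly plan 174/188 = 92.6% → the monthly plan
Overall: the Premium plan 1368/3974 = 34.4%, the monthly plan 1726/3879 = 44.5% → the monthly plan
The monthly plan wins overall and in every signup group — no reversal.

No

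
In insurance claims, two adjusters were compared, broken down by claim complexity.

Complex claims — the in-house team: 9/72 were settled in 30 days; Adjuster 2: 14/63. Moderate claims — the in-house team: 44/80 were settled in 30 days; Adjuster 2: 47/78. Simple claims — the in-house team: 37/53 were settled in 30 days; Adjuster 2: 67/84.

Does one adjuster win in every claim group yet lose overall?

Complex: the in-house team 9/72 = 12.5%, Adjuster 2 14/63 = 22.2% → Adjuster 2
Moderate: the in-house team 44/80 = 55.0%, Adjuster 2 47/78 = 60.3% → Adjuster 2
Simple: the in-house team 37/53 = 69.8%, Adjuster 2 67/84 = 79.8% → Adjuster 2
Overall: the in-house team 90/205 = 43.9%, Adjuster 2 128/225 = 56.9% → Adjuster 2
Adjuster 2 wins overall and in every claim group — no reversal.

No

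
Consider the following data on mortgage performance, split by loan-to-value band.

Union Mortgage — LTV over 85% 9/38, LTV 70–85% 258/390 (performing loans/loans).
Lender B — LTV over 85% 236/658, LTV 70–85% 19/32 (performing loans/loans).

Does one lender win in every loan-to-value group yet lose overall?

LTV over 85%: Union Mortgage 9/38 = 23.7%, Lender B 236/658 = 35.9% → Lender B
LTV 70–85%: Union Mortgage 258/390 = 66.2%, Lender B 19/32 = 59.4% → Union Mortgage
Overall: Union Mortgage 267/428 = 62.4%, Lender B 255/690 = 37.0% → Union Mortgage
Neither sweeps: Union Mortgage wins 1 of 2 groups, Lender B wins 1. Union Mortgage wins overall but not every group — no Simpson reversal.

No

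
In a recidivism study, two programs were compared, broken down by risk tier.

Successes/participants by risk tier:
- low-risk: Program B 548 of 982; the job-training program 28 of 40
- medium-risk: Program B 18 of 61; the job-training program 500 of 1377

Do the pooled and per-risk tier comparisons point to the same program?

No

Low-risk: Program B 548/982 = 55.8%, the job-training program 28/40 = 70.0% → the job-training program
Medium-risk: Program B 18/61 = 29.5%, the job-training program 500/1377 = 36.3% → the job-training program
Overall: Program B 566/1043 = 54.3%, the job-training program 528/1417 = 37.3% → Program B
The job-training program wins each risk group but Program B wins overall — the comparison reverses. The job-training program's participants skew toward medium-risk, which has a lower base rate.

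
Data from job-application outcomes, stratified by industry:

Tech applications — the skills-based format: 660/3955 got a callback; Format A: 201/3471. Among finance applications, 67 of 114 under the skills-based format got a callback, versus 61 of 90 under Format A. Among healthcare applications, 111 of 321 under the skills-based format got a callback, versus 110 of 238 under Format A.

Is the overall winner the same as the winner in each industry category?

Tech: the skills-based format 660/3955 = 16.7%, Format A 201/3471 = 5.8% → the skills-based format
Finance: the skills-based format 67/114 = 58.8%, Format A 61/90 = 67.8% → Format A
Healthcare: the skills-based format 111/321 = 34.6%, Format A 110/238 = 46.2% → Format A
Overall: the skills-based format 838/4390 = 19.1%, Format A 372/3799 = 9.8% → the skills-based format
Neither sweeps: the skills-based format wins 1 of 3 groups, Format A wins 2. The skills-based format wins overall but not every group — no Simpson reversal.

No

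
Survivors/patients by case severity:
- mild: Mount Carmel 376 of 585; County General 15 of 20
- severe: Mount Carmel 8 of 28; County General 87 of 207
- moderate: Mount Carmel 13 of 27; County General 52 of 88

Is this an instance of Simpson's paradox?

Yes

Mild: Mount Carmel 376/585 = 64.3%, County General 15/20 = 75.0% → County General
Severe: Mount Carmel 8/28 = 28.6%, County General 87/207 = 42.0% → County General
Moderate: Mount Carmel 13/27 = 48.1%, County General 52/88 = 59.1% → County General
Overall: Mount Carmel 397/640 = 62.0%, County General 154/315 = 48.9% → Mount Carmel
County General wins each case group but Mount Carmel wins overall — the comparison reverses. County General's patients skew toward severe, which has a lower base rate.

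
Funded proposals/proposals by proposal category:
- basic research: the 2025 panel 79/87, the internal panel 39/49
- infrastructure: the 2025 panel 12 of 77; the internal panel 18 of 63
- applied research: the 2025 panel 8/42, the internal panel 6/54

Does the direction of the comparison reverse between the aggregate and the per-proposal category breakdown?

No

Basic research: the 2025 panel 79/87 = 90.8%, the internal panel 39/49 = 79.6% → the 2025 panel
Infrastructure: the 2025 panel 12/77 = 15.6%, the internal panel 18/63 = 28.6% → the internal panel
Applied research: the 2025 panel 8/42 = 19.0%, the internal panel 6/54 = 11.1% → the 2025 panel
Overall: the 2025 panel 99/206 = 48.1%, the internal panel 63/166 = 38.0% → the 2025 panel
Neither sweeps: the 2025 panel wins 2 of 3 groups, the internal panel wins 1. The 2025 panel wins overall but not every group — no Simpson reversal.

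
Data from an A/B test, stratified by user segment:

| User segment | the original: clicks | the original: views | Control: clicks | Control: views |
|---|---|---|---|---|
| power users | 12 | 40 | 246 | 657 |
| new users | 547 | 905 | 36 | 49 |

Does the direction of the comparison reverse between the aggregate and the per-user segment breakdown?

Yes

Power users: the original 12/40 = 30.0%, Control 246/657 = 37.4% → Control
New users: the original 547/905 = 60.4%, Control 36/49 = 73.5% → Control
Overall: the original 559/945 = 59.2%, Control 282/706 = 39.9% → the original
Control wins each user group but the original wins overall — the comparison reverses. Control's views skew toward power users, which has a lower base rate.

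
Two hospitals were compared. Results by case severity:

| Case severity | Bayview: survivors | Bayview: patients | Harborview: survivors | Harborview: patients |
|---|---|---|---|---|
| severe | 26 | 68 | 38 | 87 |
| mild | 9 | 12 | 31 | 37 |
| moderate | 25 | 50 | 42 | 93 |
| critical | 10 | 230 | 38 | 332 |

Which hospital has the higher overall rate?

Harborview

Severe: Bayview 26/68 = 38.2%, Harborview 38/87 = 43.7% → Harborview
Mild: Bayview 9/12 = 75.0%, Harborview 31/37 = 83.8% → Harborview
Moderate: Bayview 25/50 = 50.0%, Harborview 42/93 = 45.2% → Bayview
Critical: Bayview 10/230 = 4.3%, Harborview 38/332 = 11.4% → Harborview
Overall: Bayview 70/360 = 19.4%, Harborview 149/549 = 27.1% → Harborview
(Neither sweeps every case group, but Harborview has the higher pooled rate.)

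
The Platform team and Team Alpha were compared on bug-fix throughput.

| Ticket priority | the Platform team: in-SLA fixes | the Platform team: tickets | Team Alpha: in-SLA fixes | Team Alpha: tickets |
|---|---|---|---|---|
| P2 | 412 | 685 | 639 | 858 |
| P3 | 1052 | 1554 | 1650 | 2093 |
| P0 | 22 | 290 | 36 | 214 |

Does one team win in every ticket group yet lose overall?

P2: the Platform team 412/685 = 60.1%, Team Alpha 639/858 = 74.5% → Team Alpha
P3: the Platform team 1052/1554 = 67.7%, Team Alpha 1650/2093 = 78.8% → Team Alpha
P0: the Platform team 22/290 = 7.6%, Team Alpha 36/214 = 16.8% → Team Alpha
Overall: the Platform team 1486/2529 = 58.8%, Team Alpha 2325/3165 = 73.5% → Team Alpha
Team Alpha wins overall and in every ticket group — no reversal.

No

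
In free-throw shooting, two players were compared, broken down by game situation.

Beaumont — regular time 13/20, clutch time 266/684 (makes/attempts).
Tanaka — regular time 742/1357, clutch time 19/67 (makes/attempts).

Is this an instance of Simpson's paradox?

Regular time: Beaumont 13/20 = 65.0%, Tanaka 742/1357 = 54.7% → Beaumont
Clutch time: Beaumont 266/684 = 38.9%, Tanaka 19/67 = 28.4% → Beaumont
Overall: Beaumont 279/704 = 39.6%, Tanaka 761/1424 = 53.4% → Tanaka
Beaumont wins each game group but Tanaka wins overall — the comparison reverses. Beaumont's attempts skew toward clutch time, which has a lower base rate.

Yes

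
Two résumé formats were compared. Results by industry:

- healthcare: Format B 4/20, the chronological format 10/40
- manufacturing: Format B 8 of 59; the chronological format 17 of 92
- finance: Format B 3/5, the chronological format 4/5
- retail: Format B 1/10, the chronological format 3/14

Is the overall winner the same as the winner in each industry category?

Healthcare: Format B 4/20 = 20.0%, the chronological format 10/40 = 25.0% → the chronological format
Manufacturing: Format B 8/59 = 13.6%, the chronological format 17/92 = 18.5% → the chronological format
Finance: Format B 3/5 = 60.0%, the chronological format 4/5 = 80.0% → the chronological format
Retail: Format B 1/10 = 10.0%, the chronological format 3/14 = 21.4% → the chronological format
Overall: Format B 16/94 = 17.0%, the chronological format 34/151 = 22.5% → the chronological format
The chronological format wins overall and in every industry group — no reversal.

Yes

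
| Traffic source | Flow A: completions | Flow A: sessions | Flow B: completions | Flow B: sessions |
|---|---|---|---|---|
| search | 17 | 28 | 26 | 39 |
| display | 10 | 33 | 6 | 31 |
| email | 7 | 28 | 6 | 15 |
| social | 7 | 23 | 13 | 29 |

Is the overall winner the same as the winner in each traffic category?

No

Search: Flow A 17/28 = 60.7%, Flow B 26/39 = 66.7% → Flow B
Display: Flow A 10/33 = 30.3%, Flow B 6/31 = 19.4% → Flow A
Email: Flow A 7/28 = 25.0%, Flow B 6/15 = 40.0% → Flow B
Social: Flow A 7/23 = 30.4%, Flow B 13/29 = 44.8% → Flow B
Overall: Flow A 41/112 = 36.6%, Flow B 51/114 = 44.7% → Flow B
Neither sweeps: Flow A wins 1 of 4 groups, Flow B wins 3. Flow B wins overall but not every group — no Simpson reversal.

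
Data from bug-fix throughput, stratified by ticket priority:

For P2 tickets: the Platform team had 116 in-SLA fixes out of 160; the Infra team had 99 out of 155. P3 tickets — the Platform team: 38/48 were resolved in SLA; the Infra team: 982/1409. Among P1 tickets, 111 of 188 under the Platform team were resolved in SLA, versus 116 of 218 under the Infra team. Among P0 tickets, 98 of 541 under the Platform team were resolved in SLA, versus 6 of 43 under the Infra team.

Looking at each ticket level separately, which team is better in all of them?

the Platform team

P2: the Platform team 116/160 = 72.5%, the Infra team 99/155 = 63.9% → the Platform team
P3: the Platform team 38/48 = 79.2%, the Infra team 982/1409 = 69.7% → the Platform team
P1: the Platform team 111/188 = 59.0%, the Infra team 116/218 = 53.2% → the Platform team
P0: the Platform team 98/541 = 18.1%, the Infra team 6/43 = 14.0% → the Platform team
The Platform team has the higher rate in all 4 groups.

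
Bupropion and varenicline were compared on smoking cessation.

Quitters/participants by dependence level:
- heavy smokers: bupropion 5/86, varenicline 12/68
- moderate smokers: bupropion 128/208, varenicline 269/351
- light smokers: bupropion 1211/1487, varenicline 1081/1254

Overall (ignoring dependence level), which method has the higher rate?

varenicline

Heavy smokers: bupropion 5/86 = 5.8%, varenicline 12/68 = 17.6% → varenicline
Moderate smokers: bupropion 128/208 = 61.5%, varenicline 269/351 = 76.6% → varenicline
Light smokers: bupropion 1211/1487 = 81.4%, varenicline 1081/1254 = 86.2% → varenicline
Overall: bupropion 1344/1781 = 75.5%, varenicline 1362/1673 = 81.4% → varenicline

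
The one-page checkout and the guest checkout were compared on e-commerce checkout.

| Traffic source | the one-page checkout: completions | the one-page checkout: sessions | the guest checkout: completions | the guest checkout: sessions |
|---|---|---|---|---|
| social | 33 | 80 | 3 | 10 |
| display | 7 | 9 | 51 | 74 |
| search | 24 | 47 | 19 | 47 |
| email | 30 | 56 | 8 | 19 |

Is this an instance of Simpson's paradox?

Yes

Social: the one-page checkout 33/80 = 41.2%, the guest checkout 3/10 = 30.0% → the one-page checkout
Display: the one-page checkout 7/9 = 77.8%, the guest checkout 51/74 = 68.9% → the one-page checkout
Search: the one-page checkout 24/47 = 51.1%, the guest checkout 19/47 = 40.4% → the one-page checkout
Email: the one-page checkout 30/56 = 53.6%, the guest checkout 8/19 = 42.1% → the one-page checkout
Overall: the one-page checkout 94/192 = 49.0%, the guest checkout 81/150 = 54.0% → the guest checkout
The one-page checkout wins each traffic group but the guest checkout wins overall — the comparison reverses. The one-page checkout's sessions skew toward social, which has a lower base rate.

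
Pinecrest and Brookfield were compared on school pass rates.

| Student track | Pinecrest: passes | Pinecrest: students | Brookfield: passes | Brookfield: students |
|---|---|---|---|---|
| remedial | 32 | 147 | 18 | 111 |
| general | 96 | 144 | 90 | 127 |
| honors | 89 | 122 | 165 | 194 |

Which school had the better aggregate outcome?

Brookfield

Remedial: Pinecrest 32/147 = 21.8%, Brookfield 18/111 = 16.2% → Pinecrest
General: Pinecrest 96/144 = 66.7%, Brookfield 90/127 = 70.9% → Brookfield
Honors: Pinecrest 89/122 = 73.0%, Brookfield 165/194 = 85.1% → Brookfield
Overall: Pinecrest 217/413 = 52.5%, Brookfield 273/432 = 63.2% → Brookfield
(Neither sweeps every student group, but Brookfield has the higher pooled rate.)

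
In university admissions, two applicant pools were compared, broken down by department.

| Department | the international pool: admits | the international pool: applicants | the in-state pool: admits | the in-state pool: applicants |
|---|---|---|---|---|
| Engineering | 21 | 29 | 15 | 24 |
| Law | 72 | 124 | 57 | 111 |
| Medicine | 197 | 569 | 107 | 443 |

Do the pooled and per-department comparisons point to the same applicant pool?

Engineering: the international pool 21/29 = 72.4%, the in-state pool 15/24 = 62.5% → the international pool
Law: the international pool 72/124 = 58.1%, the in-state pool 57/111 = 51.4% → the international pool
Medicine: the international pool 197/569 = 34.6%, the in-state pool 107/443 = 24.2% → the international pool
Overall: the international pool 290/722 = 40.2%, the in-state pool 179/578 = 31.0% → the international pool
The international pool wins overall and in every department group — no reversal.

Yes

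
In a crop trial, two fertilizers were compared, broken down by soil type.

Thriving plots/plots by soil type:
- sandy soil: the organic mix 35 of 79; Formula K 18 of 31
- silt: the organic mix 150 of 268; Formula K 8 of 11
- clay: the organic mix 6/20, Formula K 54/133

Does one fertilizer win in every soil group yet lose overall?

Sandy soil: the organic mix 35/79 = 44.3%, Formula K 18/31 = 58.1% → Formula K
Silt: the organic mix 150/268 = 56.0%, Formula K 8/11 = 72.7% → Formula K
Clay: the organic mix 6/20 = 30.0%, Formula K 54/133 = 40.6% → Formula K
Overall: the organic mix 191/367 = 52.0%, Formula K 80/175 = 45.7% → the organic mix
Formula K wins each soil group but the organic mix wins overall — the comparison reverses. Formula K's plots skew toward clay, which has a lower base rate.

Yes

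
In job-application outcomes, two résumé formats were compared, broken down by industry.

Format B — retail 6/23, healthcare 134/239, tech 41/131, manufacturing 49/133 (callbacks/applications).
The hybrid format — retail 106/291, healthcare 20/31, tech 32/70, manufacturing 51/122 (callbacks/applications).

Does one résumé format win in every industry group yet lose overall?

Retail: Format B 6/23 = 26.1%, the hybrid format 106/291 = 36.4% → the hybrid format
Healthcare: Format B 134/239 = 56.1%, the hybrid format 20/31 = 64.5% → the hybrid format
Tech: Format B 41/131 = 31.3%, the hybrid format 32/70 = 45.7% → the hybrid format
Manufacturing: Format B 49/133 = 36.8%, the hybrid format 51/122 = 41.8% → the hybrid format
Overall: Format B 230/526 = 43.7%, the hybrid format 209/514 = 40.7% → Format B
The hybrid format wins each industry group but Format B wins overall — the comparison reverses. The hybrid format's applications skew toward retail, which has a lower base rate.

Yes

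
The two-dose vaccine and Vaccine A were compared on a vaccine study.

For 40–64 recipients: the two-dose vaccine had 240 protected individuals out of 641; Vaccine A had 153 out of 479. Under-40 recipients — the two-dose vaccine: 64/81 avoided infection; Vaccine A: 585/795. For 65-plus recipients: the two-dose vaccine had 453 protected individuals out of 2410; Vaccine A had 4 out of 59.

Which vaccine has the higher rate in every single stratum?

40–64: the two-dose vaccine 240/641 = 37.4%, Vaccine A 153/479 = 31.9% → the two-dose vaccine
Under-40: the two-dose vaccine 64/81 = 79.0%, Vaccine A 585/795 = 73.6% → the two-dose vaccine
65-plus: the two-dose vaccine 453/2410 = 18.8%, Vaccine A 4/59 = 6.8% → the two-dose vaccine
The two-dose vaccine has the higher rate in all 3 groups.

the two-dose vaccine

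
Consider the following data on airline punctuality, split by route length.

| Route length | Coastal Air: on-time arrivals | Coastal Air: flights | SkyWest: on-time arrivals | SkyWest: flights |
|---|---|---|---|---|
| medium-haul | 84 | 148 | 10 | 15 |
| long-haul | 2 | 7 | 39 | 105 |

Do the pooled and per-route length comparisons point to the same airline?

Medium-haul: Coastal Air 84/148 = 56.8%, SkyWest 10/15 = 66.7% → SkyWest
Long-haul: Coastal Air 2/7 = 28.6%, SkyWest 39/105 = 37.1% → SkyWest
Overall: Coastal Air 86/155 = 55.5%, SkyWest 49/120 = 40.8% → Coastal Air
SkyWest wins each route group but Coastal Air wins overall — the comparison reverses. SkyWest's flights skew toward long-haul, which has a lower base rate.

No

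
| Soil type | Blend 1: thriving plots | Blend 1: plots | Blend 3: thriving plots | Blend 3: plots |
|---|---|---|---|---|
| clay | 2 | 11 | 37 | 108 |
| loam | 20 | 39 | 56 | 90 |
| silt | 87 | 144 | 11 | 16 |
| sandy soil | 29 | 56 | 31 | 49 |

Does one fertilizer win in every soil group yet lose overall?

Clay: Blend 1 2/11 = 18.2%, Blend 3 37/108 = 34.3% → Blend 3
Loam: Blend 1 20/39 = 51.3%, Blend 3 56/90 = 62.2% → Blend 3
Silt: Blend 1 87/144 = 60.4%, Blend 3 11/16 = 68.8% → Blend 3
Sandy soil: Blend 1 29/56 = 51.8%, Blend 3 31/49 = 63.3% → Blend 3
Overall: Blend 1 138/250 = 55.2%, Blend 3 135/263 = 51.3% → Blend 1
Blend 3 wins each soil group but Blend 1 wins overall — the comparison reverses. Blend 3's plots skew toward clay, which has a lower base rate.

Yes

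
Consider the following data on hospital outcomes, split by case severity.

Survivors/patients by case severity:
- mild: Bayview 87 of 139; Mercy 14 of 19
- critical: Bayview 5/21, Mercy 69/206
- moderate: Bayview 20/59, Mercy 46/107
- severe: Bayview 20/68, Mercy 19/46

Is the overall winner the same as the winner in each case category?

Mild: Bayview 87/139 = 62.6%, Mercy 14/19 = 73.7% → Mercy
Critical: Bayview 5/21 = 23.8%, Mercy 69/206 = 33.5% → Mercy
Moderate: Bayview 20/59 = 33.9%, Mercy 46/107 = 43.0% → Mercy
Severe: Bayview 20/68 = 29.4%, Mercy 19/46 = 41.3% → Mercy
Overall: Bayview 132/287 = 46.0%, Mercy 148/378 = 39.2% → Bayview
Mercy wins each case group but Bayview wins overall — the comparison reverses. Mercy's patients skew toward critical, which has a lower base rate.

No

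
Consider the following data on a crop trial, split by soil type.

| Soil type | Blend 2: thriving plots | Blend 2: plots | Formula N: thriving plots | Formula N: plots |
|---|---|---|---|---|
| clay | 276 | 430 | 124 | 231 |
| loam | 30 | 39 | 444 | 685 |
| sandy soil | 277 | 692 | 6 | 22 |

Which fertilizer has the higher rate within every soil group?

Blend 2

Clay: Blend 2 276/430 = 64.2%, Formula N 124/231 = 53.7% → Blend 2
Loam: Blend 2 30/39 = 76.9%, Formula N 444/685 = 64.8% → Blend 2
Sandy soil: Blend 2 277/692 = 40.0%, Formula N 6/22 = 27.3% → Blend 2
Blend 2 has the higher rate in all 3 groups.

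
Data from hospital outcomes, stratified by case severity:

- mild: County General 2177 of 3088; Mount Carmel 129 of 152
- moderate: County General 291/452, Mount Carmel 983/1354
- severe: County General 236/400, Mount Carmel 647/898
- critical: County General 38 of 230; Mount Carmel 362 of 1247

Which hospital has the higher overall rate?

County General

Mild: County General 2177/3088 = 70.5%, Mount Carmel 129/152 = 84.9% → Mount Carmel
Moderate: County General 291/452 = 64.4%, Mount Carmel 983/1354 = 72.6% → Mount Carmel
Severe: County General 236/400 = 59.0%, Mount Carmel 647/898 = 72.0% → Mount Carmel
Critical: County General 38/230 = 16.5%, Mount Carmel 362/1247 = 29.0% → Mount Carmel
Overall: County General 2742/4170 = 65.8%, Mount Carmel 2121/3651 = 58.1% → County General
(Mount Carmel wins every case group but County General wins overall — Mount Carmel's patients skew toward the low-rate critical group.)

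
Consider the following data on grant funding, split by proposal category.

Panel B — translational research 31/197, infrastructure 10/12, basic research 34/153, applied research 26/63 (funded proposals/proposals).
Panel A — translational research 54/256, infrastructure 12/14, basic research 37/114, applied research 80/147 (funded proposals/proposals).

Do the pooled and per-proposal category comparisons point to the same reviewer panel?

Yes

Translational research: Panel B 31/197 = 15.7%, Panel A 54/256 = 21.1% → Panel A
Infrastructure: Panel B 10/12 = 83.3%, Panel A 12/14 = 85.7% → Panel A
Basic research: Panel B 34/153 = 22.2%, Panel A 37/114 = 32.5% → Panel A
Applied research: Panel B 26/63 = 41.3%, Panel A 80/147 = 54.4% → Panel A
Overall: Panel B 101/425 = 23.8%, Panel A 183/531 = 34.5% → Panel A
Panel A wins overall and in every proposal group — no reversal.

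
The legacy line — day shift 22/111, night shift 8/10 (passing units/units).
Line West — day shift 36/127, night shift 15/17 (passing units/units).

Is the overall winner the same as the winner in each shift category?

Day shift: the legacy line 22/111 = 19.8%, Line West 36/127 = 28.3% → Line West
Night shift: the legacy line 8/10 = 80.0%, Line West 15/17 = 88.2% → Line West
Overall: the legacy line 30/121 = 24.8%, Line West 51/144 = 35.4% → Line West
Line West wins overall and in every shift group — no reversal.

Yes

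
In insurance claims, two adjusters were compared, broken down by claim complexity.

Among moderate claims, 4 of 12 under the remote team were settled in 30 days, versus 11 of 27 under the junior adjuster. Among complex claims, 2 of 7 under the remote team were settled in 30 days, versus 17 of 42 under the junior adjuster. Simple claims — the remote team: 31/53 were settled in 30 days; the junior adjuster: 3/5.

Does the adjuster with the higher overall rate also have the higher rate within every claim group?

Moderate: the remote team 4/12 = 33.3%, the junior adjuster 11/27 = 40.7% → the junior adjuster
Complex: the remote team 2/7 = 28.6%, the junior adjuster 17/42 = 40.5% → the junior adjuster
Simple: the remote team 31/53 = 58.5%, the junior adjuster 3/5 = 60.0% → the junior adjuster
Overall: the remote team 37/72 = 51.4%, the junior adjuster 31/74 = 41.9% → the remote team
The junior adjuster wins each claim group but the remote team wins overall — the comparison reverses. The junior adjuster's claims skew toward complex, which has a lower base rate.

No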